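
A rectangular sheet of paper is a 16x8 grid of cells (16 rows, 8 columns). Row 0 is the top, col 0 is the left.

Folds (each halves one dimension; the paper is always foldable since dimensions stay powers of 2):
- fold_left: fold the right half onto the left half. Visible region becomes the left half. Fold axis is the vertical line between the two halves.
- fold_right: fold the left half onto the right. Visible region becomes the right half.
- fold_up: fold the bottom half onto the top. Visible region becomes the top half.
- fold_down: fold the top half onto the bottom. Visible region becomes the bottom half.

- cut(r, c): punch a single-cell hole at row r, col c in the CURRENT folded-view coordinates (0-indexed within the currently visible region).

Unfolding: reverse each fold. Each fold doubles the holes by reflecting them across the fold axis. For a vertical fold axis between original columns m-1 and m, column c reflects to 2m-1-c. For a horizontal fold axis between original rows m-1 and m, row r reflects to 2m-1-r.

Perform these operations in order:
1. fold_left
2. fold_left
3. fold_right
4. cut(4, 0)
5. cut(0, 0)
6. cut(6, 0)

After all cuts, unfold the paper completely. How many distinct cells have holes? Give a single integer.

Answer: 24

Derivation:
Op 1 fold_left: fold axis v@4; visible region now rows[0,16) x cols[0,4) = 16x4
Op 2 fold_left: fold axis v@2; visible region now rows[0,16) x cols[0,2) = 16x2
Op 3 fold_right: fold axis v@1; visible region now rows[0,16) x cols[1,2) = 16x1
Op 4 cut(4, 0): punch at orig (4,1); cuts so far [(4, 1)]; region rows[0,16) x cols[1,2) = 16x1
Op 5 cut(0, 0): punch at orig (0,1); cuts so far [(0, 1), (4, 1)]; region rows[0,16) x cols[1,2) = 16x1
Op 6 cut(6, 0): punch at orig (6,1); cuts so far [(0, 1), (4, 1), (6, 1)]; region rows[0,16) x cols[1,2) = 16x1
Unfold 1 (reflect across v@1): 6 holes -> [(0, 0), (0, 1), (4, 0), (4, 1), (6, 0), (6, 1)]
Unfold 2 (reflect across v@2): 12 holes -> [(0, 0), (0, 1), (0, 2), (0, 3), (4, 0), (4, 1), (4, 2), (4, 3), (6, 0), (6, 1), (6, 2), (6, 3)]
Unfold 3 (reflect across v@4): 24 holes -> [(0, 0), (0, 1), (0, 2), (0, 3), (0, 4), (0, 5), (0, 6), (0, 7), (4, 0), (4, 1), (4, 2), (4, 3), (4, 4), (4, 5), (4, 6), (4, 7), (6, 0), (6, 1), (6, 2), (6, 3), (6, 4), (6, 5), (6, 6), (6, 7)]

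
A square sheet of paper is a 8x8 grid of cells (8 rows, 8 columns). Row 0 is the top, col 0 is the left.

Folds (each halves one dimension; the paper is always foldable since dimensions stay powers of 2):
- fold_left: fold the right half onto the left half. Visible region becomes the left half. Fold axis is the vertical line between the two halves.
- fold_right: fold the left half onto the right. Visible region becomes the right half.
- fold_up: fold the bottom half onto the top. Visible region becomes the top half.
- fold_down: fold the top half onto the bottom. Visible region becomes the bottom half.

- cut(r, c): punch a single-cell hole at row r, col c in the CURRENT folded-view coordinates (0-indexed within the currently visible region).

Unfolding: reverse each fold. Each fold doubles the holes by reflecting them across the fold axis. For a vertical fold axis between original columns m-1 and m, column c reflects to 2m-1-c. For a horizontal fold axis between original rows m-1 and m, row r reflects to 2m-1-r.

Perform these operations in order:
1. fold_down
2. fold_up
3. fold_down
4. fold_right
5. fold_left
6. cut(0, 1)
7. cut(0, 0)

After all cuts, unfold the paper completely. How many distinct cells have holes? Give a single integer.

Op 1 fold_down: fold axis h@4; visible region now rows[4,8) x cols[0,8) = 4x8
Op 2 fold_up: fold axis h@6; visible region now rows[4,6) x cols[0,8) = 2x8
Op 3 fold_down: fold axis h@5; visible region now rows[5,6) x cols[0,8) = 1x8
Op 4 fold_right: fold axis v@4; visible region now rows[5,6) x cols[4,8) = 1x4
Op 5 fold_left: fold axis v@6; visible region now rows[5,6) x cols[4,6) = 1x2
Op 6 cut(0, 1): punch at orig (5,5); cuts so far [(5, 5)]; region rows[5,6) x cols[4,6) = 1x2
Op 7 cut(0, 0): punch at orig (5,4); cuts so far [(5, 4), (5, 5)]; region rows[5,6) x cols[4,6) = 1x2
Unfold 1 (reflect across v@6): 4 holes -> [(5, 4), (5, 5), (5, 6), (5, 7)]
Unfold 2 (reflect across v@4): 8 holes -> [(5, 0), (5, 1), (5, 2), (5, 3), (5, 4), (5, 5), (5, 6), (5, 7)]
Unfold 3 (reflect across h@5): 16 holes -> [(4, 0), (4, 1), (4, 2), (4, 3), (4, 4), (4, 5), (4, 6), (4, 7), (5, 0), (5, 1), (5, 2), (5, 3), (5, 4), (5, 5), (5, 6), (5, 7)]
Unfold 4 (reflect across h@6): 32 holes -> [(4, 0), (4, 1), (4, 2), (4, 3), (4, 4), (4, 5), (4, 6), (4, 7), (5, 0), (5, 1), (5, 2), (5, 3), (5, 4), (5, 5), (5, 6), (5, 7), (6, 0), (6, 1), (6, 2), (6, 3), (6, 4), (6, 5), (6, 6), (6, 7), (7, 0), (7, 1), (7, 2), (7, 3), (7, 4), (7, 5), (7, 6), (7, 7)]
Unfold 5 (reflect across h@4): 64 holes -> [(0, 0), (0, 1), (0, 2), (0, 3), (0, 4), (0, 5), (0, 6), (0, 7), (1, 0), (1, 1), (1, 2), (1, 3), (1, 4), (1, 5), (1, 6), (1, 7), (2, 0), (2, 1), (2, 2), (2, 3), (2, 4), (2, 5), (2, 6), (2, 7), (3, 0), (3, 1), (3, 2), (3, 3), (3, 4), (3, 5), (3, 6), (3, 7), (4, 0), (4, 1), (4, 2), (4, 3), (4, 4), (4, 5), (4, 6), (4, 7), (5, 0), (5, 1), (5, 2), (5, 3), (5, 4), (5, 5), (5, 6), (5, 7), (6, 0), (6, 1), (6, 2), (6, 3), (6, 4), (6, 5), (6, 6), (6, 7), (7, 0), (7, 1), (7, 2), (7, 3), (7, 4), (7, 5), (7, 6), (7, 7)]

Answer: 64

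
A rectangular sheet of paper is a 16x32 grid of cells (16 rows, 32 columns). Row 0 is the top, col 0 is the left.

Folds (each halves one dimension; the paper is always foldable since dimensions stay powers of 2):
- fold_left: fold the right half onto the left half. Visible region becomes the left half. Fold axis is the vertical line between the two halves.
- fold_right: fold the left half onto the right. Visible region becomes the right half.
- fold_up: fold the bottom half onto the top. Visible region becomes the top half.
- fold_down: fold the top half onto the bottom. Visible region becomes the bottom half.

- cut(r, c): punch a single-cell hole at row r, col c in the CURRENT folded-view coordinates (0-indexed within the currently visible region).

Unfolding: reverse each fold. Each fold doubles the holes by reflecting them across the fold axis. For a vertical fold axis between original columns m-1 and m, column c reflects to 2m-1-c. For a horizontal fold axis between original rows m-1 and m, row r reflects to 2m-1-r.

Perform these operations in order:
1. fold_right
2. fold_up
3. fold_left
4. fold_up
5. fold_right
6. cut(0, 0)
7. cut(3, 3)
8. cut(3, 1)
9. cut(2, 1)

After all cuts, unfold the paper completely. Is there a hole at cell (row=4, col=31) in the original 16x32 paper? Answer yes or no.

Answer: yes

Derivation:
Op 1 fold_right: fold axis v@16; visible region now rows[0,16) x cols[16,32) = 16x16
Op 2 fold_up: fold axis h@8; visible region now rows[0,8) x cols[16,32) = 8x16
Op 3 fold_left: fold axis v@24; visible region now rows[0,8) x cols[16,24) = 8x8
Op 4 fold_up: fold axis h@4; visible region now rows[0,4) x cols[16,24) = 4x8
Op 5 fold_right: fold axis v@20; visible region now rows[0,4) x cols[20,24) = 4x4
Op 6 cut(0, 0): punch at orig (0,20); cuts so far [(0, 20)]; region rows[0,4) x cols[20,24) = 4x4
Op 7 cut(3, 3): punch at orig (3,23); cuts so far [(0, 20), (3, 23)]; region rows[0,4) x cols[20,24) = 4x4
Op 8 cut(3, 1): punch at orig (3,21); cuts so far [(0, 20), (3, 21), (3, 23)]; region rows[0,4) x cols[20,24) = 4x4
Op 9 cut(2, 1): punch at orig (2,21); cuts so far [(0, 20), (2, 21), (3, 21), (3, 23)]; region rows[0,4) x cols[20,24) = 4x4
Unfold 1 (reflect across v@20): 8 holes -> [(0, 19), (0, 20), (2, 18), (2, 21), (3, 16), (3, 18), (3, 21), (3, 23)]
Unfold 2 (reflect across h@4): 16 holes -> [(0, 19), (0, 20), (2, 18), (2, 21), (3, 16), (3, 18), (3, 21), (3, 23), (4, 16), (4, 18), (4, 21), (4, 23), (5, 18), (5, 21), (7, 19), (7, 20)]
Unfold 3 (reflect across v@24): 32 holes -> [(0, 19), (0, 20), (0, 27), (0, 28), (2, 18), (2, 21), (2, 26), (2, 29), (3, 16), (3, 18), (3, 21), (3, 23), (3, 24), (3, 26), (3, 29), (3, 31), (4, 16), (4, 18), (4, 21), (4, 23), (4, 24), (4, 26), (4, 29), (4, 31), (5, 18), (5, 21), (5, 26), (5, 29), (7, 19), (7, 20), (7, 27), (7, 28)]
Unfold 4 (reflect across h@8): 64 holes -> [(0, 19), (0, 20), (0, 27), (0, 28), (2, 18), (2, 21), (2, 26), (2, 29), (3, 16), (3, 18), (3, 21), (3, 23), (3, 24), (3, 26), (3, 29), (3, 31), (4, 16), (4, 18), (4, 21), (4, 23), (4, 24), (4, 26), (4, 29), (4, 31), (5, 18), (5, 21), (5, 26), (5, 29), (7, 19), (7, 20), (7, 27), (7, 28), (8, 19), (8, 20), (8, 27), (8, 28), (10, 18), (10, 21), (10, 26), (10, 29), (11, 16), (11, 18), (11, 21), (11, 23), (11, 24), (11, 26), (11, 29), (11, 31), (12, 16), (12, 18), (12, 21), (12, 23), (12, 24), (12, 26), (12, 29), (12, 31), (13, 18), (13, 21), (13, 26), (13, 29), (15, 19), (15, 20), (15, 27), (15, 28)]
Unfold 5 (reflect across v@16): 128 holes -> [(0, 3), (0, 4), (0, 11), (0, 12), (0, 19), (0, 20), (0, 27), (0, 28), (2, 2), (2, 5), (2, 10), (2, 13), (2, 18), (2, 21), (2, 26), (2, 29), (3, 0), (3, 2), (3, 5), (3, 7), (3, 8), (3, 10), (3, 13), (3, 15), (3, 16), (3, 18), (3, 21), (3, 23), (3, 24), (3, 26), (3, 29), (3, 31), (4, 0), (4, 2), (4, 5), (4, 7), (4, 8), (4, 10), (4, 13), (4, 15), (4, 16), (4, 18), (4, 21), (4, 23), (4, 24), (4, 26), (4, 29), (4, 31), (5, 2), (5, 5), (5, 10), (5, 13), (5, 18), (5, 21), (5, 26), (5, 29), (7, 3), (7, 4), (7, 11), (7, 12), (7, 19), (7, 20), (7, 27), (7, 28), (8, 3), (8, 4), (8, 11), (8, 12), (8, 19), (8, 20), (8, 27), (8, 28), (10, 2), (10, 5), (10, 10), (10, 13), (10, 18), (10, 21), (10, 26), (10, 29), (11, 0), (11, 2), (11, 5), (11, 7), (11, 8), (11, 10), (11, 13), (11, 15), (11, 16), (11, 18), (11, 21), (11, 23), (11, 24), (11, 26), (11, 29), (11, 31), (12, 0), (12, 2), (12, 5), (12, 7), (12, 8), (12, 10), (12, 13), (12, 15), (12, 16), (12, 18), (12, 21), (12, 23), (12, 24), (12, 26), (12, 29), (12, 31), (13, 2), (13, 5), (13, 10), (13, 13), (13, 18), (13, 21), (13, 26), (13, 29), (15, 3), (15, 4), (15, 11), (15, 12), (15, 19), (15, 20), (15, 27), (15, 28)]
Holes: [(0, 3), (0, 4), (0, 11), (0, 12), (0, 19), (0, 20), (0, 27), (0, 28), (2, 2), (2, 5), (2, 10), (2, 13), (2, 18), (2, 21), (2, 26), (2, 29), (3, 0), (3, 2), (3, 5), (3, 7), (3, 8), (3, 10), (3, 13), (3, 15), (3, 16), (3, 18), (3, 21), (3, 23), (3, 24), (3, 26), (3, 29), (3, 31), (4, 0), (4, 2), (4, 5), (4, 7), (4, 8), (4, 10), (4, 13), (4, 15), (4, 16), (4, 18), (4, 21), (4, 23), (4, 24), (4, 26), (4, 29), (4, 31), (5, 2), (5, 5), (5, 10), (5, 13), (5, 18), (5, 21), (5, 26), (5, 29), (7, 3), (7, 4), (7, 11), (7, 12), (7, 19), (7, 20), (7, 27), (7, 28), (8, 3), (8, 4), (8, 11), (8, 12), (8, 19), (8, 20), (8, 27), (8, 28), (10, 2), (10, 5), (10, 10), (10, 13), (10, 18), (10, 21), (10, 26), (10, 29), (11, 0), (11, 2), (11, 5), (11, 7), (11, 8), (11, 10), (11, 13), (11, 15), (11, 16), (11, 18), (11, 21), (11, 23), (11, 24), (11, 26), (11, 29), (11, 31), (12, 0), (12, 2), (12, 5), (12, 7), (12, 8), (12, 10), (12, 13), (12, 15), (12, 16), (12, 18), (12, 21), (12, 23), (12, 24), (12, 26), (12, 29), (12, 31), (13, 2), (13, 5), (13, 10), (13, 13), (13, 18), (13, 21), (13, 26), (13, 29), (15, 3), (15, 4), (15, 11), (15, 12), (15, 19), (15, 20), (15, 27), (15, 28)]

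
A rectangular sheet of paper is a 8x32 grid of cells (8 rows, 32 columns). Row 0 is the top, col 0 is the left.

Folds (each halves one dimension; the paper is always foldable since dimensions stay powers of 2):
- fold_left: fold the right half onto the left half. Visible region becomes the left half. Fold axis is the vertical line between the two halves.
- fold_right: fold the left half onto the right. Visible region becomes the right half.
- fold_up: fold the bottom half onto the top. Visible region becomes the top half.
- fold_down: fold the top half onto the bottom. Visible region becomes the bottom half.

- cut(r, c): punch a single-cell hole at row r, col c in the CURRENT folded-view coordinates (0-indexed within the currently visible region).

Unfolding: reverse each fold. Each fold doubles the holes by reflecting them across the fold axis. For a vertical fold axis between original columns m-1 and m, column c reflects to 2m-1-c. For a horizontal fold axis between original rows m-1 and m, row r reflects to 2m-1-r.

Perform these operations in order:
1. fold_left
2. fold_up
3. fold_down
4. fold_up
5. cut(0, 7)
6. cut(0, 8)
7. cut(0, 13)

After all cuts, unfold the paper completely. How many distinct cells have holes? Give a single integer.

Answer: 48

Derivation:
Op 1 fold_left: fold axis v@16; visible region now rows[0,8) x cols[0,16) = 8x16
Op 2 fold_up: fold axis h@4; visible region now rows[0,4) x cols[0,16) = 4x16
Op 3 fold_down: fold axis h@2; visible region now rows[2,4) x cols[0,16) = 2x16
Op 4 fold_up: fold axis h@3; visible region now rows[2,3) x cols[0,16) = 1x16
Op 5 cut(0, 7): punch at orig (2,7); cuts so far [(2, 7)]; region rows[2,3) x cols[0,16) = 1x16
Op 6 cut(0, 8): punch at orig (2,8); cuts so far [(2, 7), (2, 8)]; region rows[2,3) x cols[0,16) = 1x16
Op 7 cut(0, 13): punch at orig (2,13); cuts so far [(2, 7), (2, 8), (2, 13)]; region rows[2,3) x cols[0,16) = 1x16
Unfold 1 (reflect across h@3): 6 holes -> [(2, 7), (2, 8), (2, 13), (3, 7), (3, 8), (3, 13)]
Unfold 2 (reflect across h@2): 12 holes -> [(0, 7), (0, 8), (0, 13), (1, 7), (1, 8), (1, 13), (2, 7), (2, 8), (2, 13), (3, 7), (3, 8), (3, 13)]
Unfold 3 (reflect across h@4): 24 holes -> [(0, 7), (0, 8), (0, 13), (1, 7), (1, 8), (1, 13), (2, 7), (2, 8), (2, 13), (3, 7), (3, 8), (3, 13), (4, 7), (4, 8), (4, 13), (5, 7), (5, 8), (5, 13), (6, 7), (6, 8), (6, 13), (7, 7), (7, 8), (7, 13)]
Unfold 4 (reflect across v@16): 48 holes -> [(0, 7), (0, 8), (0, 13), (0, 18), (0, 23), (0, 24), (1, 7), (1, 8), (1, 13), (1, 18), (1, 23), (1, 24), (2, 7), (2, 8), (2, 13), (2, 18), (2, 23), (2, 24), (3, 7), (3, 8), (3, 13), (3, 18), (3, 23), (3, 24), (4, 7), (4, 8), (4, 13), (4, 18), (4, 23), (4, 24), (5, 7), (5, 8), (5, 13), (5, 18), (5, 23), (5, 24), (6, 7), (6, 8), (6, 13), (6, 18), (6, 23), (6, 24), (7, 7), (7, 8), (7, 13), (7, 18), (7, 23), (7, 24)]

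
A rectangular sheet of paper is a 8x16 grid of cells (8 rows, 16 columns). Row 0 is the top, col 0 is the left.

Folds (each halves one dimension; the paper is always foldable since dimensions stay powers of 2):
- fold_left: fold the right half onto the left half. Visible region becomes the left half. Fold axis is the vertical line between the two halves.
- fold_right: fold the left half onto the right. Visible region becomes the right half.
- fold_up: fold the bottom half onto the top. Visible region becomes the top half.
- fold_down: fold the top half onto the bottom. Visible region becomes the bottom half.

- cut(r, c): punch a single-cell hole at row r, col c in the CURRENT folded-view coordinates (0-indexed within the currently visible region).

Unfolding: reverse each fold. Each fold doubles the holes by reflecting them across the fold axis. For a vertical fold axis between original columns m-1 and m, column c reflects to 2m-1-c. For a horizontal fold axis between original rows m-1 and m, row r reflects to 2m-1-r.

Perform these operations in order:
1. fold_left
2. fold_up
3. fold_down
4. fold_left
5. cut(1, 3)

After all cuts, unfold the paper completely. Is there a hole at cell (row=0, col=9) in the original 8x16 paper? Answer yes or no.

Op 1 fold_left: fold axis v@8; visible region now rows[0,8) x cols[0,8) = 8x8
Op 2 fold_up: fold axis h@4; visible region now rows[0,4) x cols[0,8) = 4x8
Op 3 fold_down: fold axis h@2; visible region now rows[2,4) x cols[0,8) = 2x8
Op 4 fold_left: fold axis v@4; visible region now rows[2,4) x cols[0,4) = 2x4
Op 5 cut(1, 3): punch at orig (3,3); cuts so far [(3, 3)]; region rows[2,4) x cols[0,4) = 2x4
Unfold 1 (reflect across v@4): 2 holes -> [(3, 3), (3, 4)]
Unfold 2 (reflect across h@2): 4 holes -> [(0, 3), (0, 4), (3, 3), (3, 4)]
Unfold 3 (reflect across h@4): 8 holes -> [(0, 3), (0, 4), (3, 3), (3, 4), (4, 3), (4, 4), (7, 3), (7, 4)]
Unfold 4 (reflect across v@8): 16 holes -> [(0, 3), (0, 4), (0, 11), (0, 12), (3, 3), (3, 4), (3, 11), (3, 12), (4, 3), (4, 4), (4, 11), (4, 12), (7, 3), (7, 4), (7, 11), (7, 12)]
Holes: [(0, 3), (0, 4), (0, 11), (0, 12), (3, 3), (3, 4), (3, 11), (3, 12), (4, 3), (4, 4), (4, 11), (4, 12), (7, 3), (7, 4), (7, 11), (7, 12)]

Answer: no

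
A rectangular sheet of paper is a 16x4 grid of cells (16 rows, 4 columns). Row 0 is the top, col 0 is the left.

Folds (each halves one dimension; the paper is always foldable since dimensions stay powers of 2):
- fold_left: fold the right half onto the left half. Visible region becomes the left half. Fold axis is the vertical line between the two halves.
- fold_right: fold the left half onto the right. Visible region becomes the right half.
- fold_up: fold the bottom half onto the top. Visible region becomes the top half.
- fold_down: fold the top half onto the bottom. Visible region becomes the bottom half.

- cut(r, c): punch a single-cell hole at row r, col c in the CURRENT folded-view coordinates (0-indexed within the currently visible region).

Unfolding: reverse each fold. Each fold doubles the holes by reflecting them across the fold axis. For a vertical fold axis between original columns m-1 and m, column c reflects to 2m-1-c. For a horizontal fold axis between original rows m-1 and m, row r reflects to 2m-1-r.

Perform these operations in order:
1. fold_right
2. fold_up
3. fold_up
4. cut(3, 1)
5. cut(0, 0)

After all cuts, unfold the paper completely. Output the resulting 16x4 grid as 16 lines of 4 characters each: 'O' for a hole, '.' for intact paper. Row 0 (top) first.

Op 1 fold_right: fold axis v@2; visible region now rows[0,16) x cols[2,4) = 16x2
Op 2 fold_up: fold axis h@8; visible region now rows[0,8) x cols[2,4) = 8x2
Op 3 fold_up: fold axis h@4; visible region now rows[0,4) x cols[2,4) = 4x2
Op 4 cut(3, 1): punch at orig (3,3); cuts so far [(3, 3)]; region rows[0,4) x cols[2,4) = 4x2
Op 5 cut(0, 0): punch at orig (0,2); cuts so far [(0, 2), (3, 3)]; region rows[0,4) x cols[2,4) = 4x2
Unfold 1 (reflect across h@4): 4 holes -> [(0, 2), (3, 3), (4, 3), (7, 2)]
Unfold 2 (reflect across h@8): 8 holes -> [(0, 2), (3, 3), (4, 3), (7, 2), (8, 2), (11, 3), (12, 3), (15, 2)]
Unfold 3 (reflect across v@2): 16 holes -> [(0, 1), (0, 2), (3, 0), (3, 3), (4, 0), (4, 3), (7, 1), (7, 2), (8, 1), (8, 2), (11, 0), (11, 3), (12, 0), (12, 3), (15, 1), (15, 2)]

Answer: .OO.
....
....
O..O
O..O
....
....
.OO.
.OO.
....
....
O..O
O..O
....
....
.OO.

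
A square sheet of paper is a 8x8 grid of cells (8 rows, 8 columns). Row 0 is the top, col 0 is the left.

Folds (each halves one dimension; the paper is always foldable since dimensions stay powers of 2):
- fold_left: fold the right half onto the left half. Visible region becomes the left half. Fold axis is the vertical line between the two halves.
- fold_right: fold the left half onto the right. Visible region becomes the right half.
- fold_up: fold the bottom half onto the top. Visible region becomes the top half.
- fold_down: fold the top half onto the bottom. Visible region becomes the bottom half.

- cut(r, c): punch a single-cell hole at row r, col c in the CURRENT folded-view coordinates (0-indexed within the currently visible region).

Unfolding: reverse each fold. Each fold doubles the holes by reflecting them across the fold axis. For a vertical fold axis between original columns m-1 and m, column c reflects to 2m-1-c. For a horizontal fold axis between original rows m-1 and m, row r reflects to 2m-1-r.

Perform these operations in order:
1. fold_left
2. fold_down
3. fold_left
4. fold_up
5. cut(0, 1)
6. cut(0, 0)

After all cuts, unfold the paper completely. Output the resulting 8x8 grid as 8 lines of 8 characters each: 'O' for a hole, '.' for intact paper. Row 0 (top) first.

Answer: OOOOOOOO
........
........
OOOOOOOO
OOOOOOOO
........
........
OOOOOOOO

Derivation:
Op 1 fold_left: fold axis v@4; visible region now rows[0,8) x cols[0,4) = 8x4
Op 2 fold_down: fold axis h@4; visible region now rows[4,8) x cols[0,4) = 4x4
Op 3 fold_left: fold axis v@2; visible region now rows[4,8) x cols[0,2) = 4x2
Op 4 fold_up: fold axis h@6; visible region now rows[4,6) x cols[0,2) = 2x2
Op 5 cut(0, 1): punch at orig (4,1); cuts so far [(4, 1)]; region rows[4,6) x cols[0,2) = 2x2
Op 6 cut(0, 0): punch at orig (4,0); cuts so far [(4, 0), (4, 1)]; region rows[4,6) x cols[0,2) = 2x2
Unfold 1 (reflect across h@6): 4 holes -> [(4, 0), (4, 1), (7, 0), (7, 1)]
Unfold 2 (reflect across v@2): 8 holes -> [(4, 0), (4, 1), (4, 2), (4, 3), (7, 0), (7, 1), (7, 2), (7, 3)]
Unfold 3 (reflect across h@4): 16 holes -> [(0, 0), (0, 1), (0, 2), (0, 3), (3, 0), (3, 1), (3, 2), (3, 3), (4, 0), (4, 1), (4, 2), (4, 3), (7, 0), (7, 1), (7, 2), (7, 3)]
Unfold 4 (reflect across v@4): 32 holes -> [(0, 0), (0, 1), (0, 2), (0, 3), (0, 4), (0, 5), (0, 6), (0, 7), (3, 0), (3, 1), (3, 2), (3, 3), (3, 4), (3, 5), (3, 6), (3, 7), (4, 0), (4, 1), (4, 2), (4, 3), (4, 4), (4, 5), (4, 6), (4, 7), (7, 0), (7, 1), (7, 2), (7, 3), (7, 4), (7, 5), (7, 6), (7, 7)]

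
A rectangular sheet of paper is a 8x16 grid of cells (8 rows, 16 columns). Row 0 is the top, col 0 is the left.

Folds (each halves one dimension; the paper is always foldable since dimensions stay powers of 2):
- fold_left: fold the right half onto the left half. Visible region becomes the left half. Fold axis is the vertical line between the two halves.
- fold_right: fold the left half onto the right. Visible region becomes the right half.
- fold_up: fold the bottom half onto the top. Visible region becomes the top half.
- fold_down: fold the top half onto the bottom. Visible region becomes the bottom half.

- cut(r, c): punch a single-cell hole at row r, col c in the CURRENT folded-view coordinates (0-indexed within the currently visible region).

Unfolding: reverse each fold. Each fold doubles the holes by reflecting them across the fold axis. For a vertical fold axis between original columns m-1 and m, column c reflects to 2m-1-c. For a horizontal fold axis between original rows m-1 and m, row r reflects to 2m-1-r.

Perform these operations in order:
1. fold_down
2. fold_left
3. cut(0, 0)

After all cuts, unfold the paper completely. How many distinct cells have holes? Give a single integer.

Answer: 4

Derivation:
Op 1 fold_down: fold axis h@4; visible region now rows[4,8) x cols[0,16) = 4x16
Op 2 fold_left: fold axis v@8; visible region now rows[4,8) x cols[0,8) = 4x8
Op 3 cut(0, 0): punch at orig (4,0); cuts so far [(4, 0)]; region rows[4,8) x cols[0,8) = 4x8
Unfold 1 (reflect across v@8): 2 holes -> [(4, 0), (4, 15)]
Unfold 2 (reflect across h@4): 4 holes -> [(3, 0), (3, 15), (4, 0), (4, 15)]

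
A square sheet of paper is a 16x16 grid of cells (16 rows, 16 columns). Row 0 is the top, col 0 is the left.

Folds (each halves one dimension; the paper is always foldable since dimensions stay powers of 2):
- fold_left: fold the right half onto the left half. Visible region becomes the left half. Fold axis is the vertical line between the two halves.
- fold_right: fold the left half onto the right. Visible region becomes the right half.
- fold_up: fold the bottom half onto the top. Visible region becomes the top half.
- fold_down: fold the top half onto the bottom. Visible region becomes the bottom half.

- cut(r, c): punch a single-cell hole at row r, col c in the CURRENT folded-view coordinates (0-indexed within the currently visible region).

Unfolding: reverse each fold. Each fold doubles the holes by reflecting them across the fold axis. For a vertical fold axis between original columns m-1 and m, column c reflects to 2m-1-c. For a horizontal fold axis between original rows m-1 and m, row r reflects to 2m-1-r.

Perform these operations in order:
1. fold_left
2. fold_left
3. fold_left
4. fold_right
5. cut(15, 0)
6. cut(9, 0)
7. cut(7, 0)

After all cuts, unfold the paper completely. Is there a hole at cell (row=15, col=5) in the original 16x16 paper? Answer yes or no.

Answer: yes

Derivation:
Op 1 fold_left: fold axis v@8; visible region now rows[0,16) x cols[0,8) = 16x8
Op 2 fold_left: fold axis v@4; visible region now rows[0,16) x cols[0,4) = 16x4
Op 3 fold_left: fold axis v@2; visible region now rows[0,16) x cols[0,2) = 16x2
Op 4 fold_right: fold axis v@1; visible region now rows[0,16) x cols[1,2) = 16x1
Op 5 cut(15, 0): punch at orig (15,1); cuts so far [(15, 1)]; region rows[0,16) x cols[1,2) = 16x1
Op 6 cut(9, 0): punch at orig (9,1); cuts so far [(9, 1), (15, 1)]; region rows[0,16) x cols[1,2) = 16x1
Op 7 cut(7, 0): punch at orig (7,1); cuts so far [(7, 1), (9, 1), (15, 1)]; region rows[0,16) x cols[1,2) = 16x1
Unfold 1 (reflect across v@1): 6 holes -> [(7, 0), (7, 1), (9, 0), (9, 1), (15, 0), (15, 1)]
Unfold 2 (reflect across v@2): 12 holes -> [(7, 0), (7, 1), (7, 2), (7, 3), (9, 0), (9, 1), (9, 2), (9, 3), (15, 0), (15, 1), (15, 2), (15, 3)]
Unfold 3 (reflect across v@4): 24 holes -> [(7, 0), (7, 1), (7, 2), (7, 3), (7, 4), (7, 5), (7, 6), (7, 7), (9, 0), (9, 1), (9, 2), (9, 3), (9, 4), (9, 5), (9, 6), (9, 7), (15, 0), (15, 1), (15, 2), (15, 3), (15, 4), (15, 5), (15, 6), (15, 7)]
Unfold 4 (reflect across v@8): 48 holes -> [(7, 0), (7, 1), (7, 2), (7, 3), (7, 4), (7, 5), (7, 6), (7, 7), (7, 8), (7, 9), (7, 10), (7, 11), (7, 12), (7, 13), (7, 14), (7, 15), (9, 0), (9, 1), (9, 2), (9, 3), (9, 4), (9, 5), (9, 6), (9, 7), (9, 8), (9, 9), (9, 10), (9, 11), (9, 12), (9, 13), (9, 14), (9, 15), (15, 0), (15, 1), (15, 2), (15, 3), (15, 4), (15, 5), (15, 6), (15, 7), (15, 8), (15, 9), (15, 10), (15, 11), (15, 12), (15, 13), (15, 14), (15, 15)]
Holes: [(7, 0), (7, 1), (7, 2), (7, 3), (7, 4), (7, 5), (7, 6), (7, 7), (7, 8), (7, 9), (7, 10), (7, 11), (7, 12), (7, 13), (7, 14), (7, 15), (9, 0), (9, 1), (9, 2), (9, 3), (9, 4), (9, 5), (9, 6), (9, 7), (9, 8), (9, 9), (9, 10), (9, 11), (9, 12), (9, 13), (9, 14), (9, 15), (15, 0), (15, 1), (15, 2), (15, 3), (15, 4), (15, 5), (15, 6), (15, 7), (15, 8), (15, 9), (15, 10), (15, 11), (15, 12), (15, 13), (15, 14), (15, 15)]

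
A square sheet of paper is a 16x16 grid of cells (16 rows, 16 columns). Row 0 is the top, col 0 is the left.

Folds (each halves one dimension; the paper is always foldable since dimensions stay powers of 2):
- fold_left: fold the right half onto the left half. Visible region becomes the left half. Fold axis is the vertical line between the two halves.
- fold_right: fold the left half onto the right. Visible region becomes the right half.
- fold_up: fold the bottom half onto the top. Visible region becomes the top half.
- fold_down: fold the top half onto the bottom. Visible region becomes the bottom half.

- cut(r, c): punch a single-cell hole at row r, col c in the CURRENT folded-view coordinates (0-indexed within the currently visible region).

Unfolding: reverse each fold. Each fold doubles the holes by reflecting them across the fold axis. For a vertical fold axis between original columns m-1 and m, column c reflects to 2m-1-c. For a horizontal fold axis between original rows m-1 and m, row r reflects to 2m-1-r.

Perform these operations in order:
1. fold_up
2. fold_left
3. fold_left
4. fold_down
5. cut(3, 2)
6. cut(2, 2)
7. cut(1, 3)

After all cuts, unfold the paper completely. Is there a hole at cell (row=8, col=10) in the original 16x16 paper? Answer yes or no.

Answer: yes

Derivation:
Op 1 fold_up: fold axis h@8; visible region now rows[0,8) x cols[0,16) = 8x16
Op 2 fold_left: fold axis v@8; visible region now rows[0,8) x cols[0,8) = 8x8
Op 3 fold_left: fold axis v@4; visible region now rows[0,8) x cols[0,4) = 8x4
Op 4 fold_down: fold axis h@4; visible region now rows[4,8) x cols[0,4) = 4x4
Op 5 cut(3, 2): punch at orig (7,2); cuts so far [(7, 2)]; region rows[4,8) x cols[0,4) = 4x4
Op 6 cut(2, 2): punch at orig (6,2); cuts so far [(6, 2), (7, 2)]; region rows[4,8) x cols[0,4) = 4x4
Op 7 cut(1, 3): punch at orig (5,3); cuts so far [(5, 3), (6, 2), (7, 2)]; region rows[4,8) x cols[0,4) = 4x4
Unfold 1 (reflect across h@4): 6 holes -> [(0, 2), (1, 2), (2, 3), (5, 3), (6, 2), (7, 2)]
Unfold 2 (reflect across v@4): 12 holes -> [(0, 2), (0, 5), (1, 2), (1, 5), (2, 3), (2, 4), (5, 3), (5, 4), (6, 2), (6, 5), (7, 2), (7, 5)]
Unfold 3 (reflect across v@8): 24 holes -> [(0, 2), (0, 5), (0, 10), (0, 13), (1, 2), (1, 5), (1, 10), (1, 13), (2, 3), (2, 4), (2, 11), (2, 12), (5, 3), (5, 4), (5, 11), (5, 12), (6, 2), (6, 5), (6, 10), (6, 13), (7, 2), (7, 5), (7, 10), (7, 13)]
Unfold 4 (reflect across h@8): 48 holes -> [(0, 2), (0, 5), (0, 10), (0, 13), (1, 2), (1, 5), (1, 10), (1, 13), (2, 3), (2, 4), (2, 11), (2, 12), (5, 3), (5, 4), (5, 11), (5, 12), (6, 2), (6, 5), (6, 10), (6, 13), (7, 2), (7, 5), (7, 10), (7, 13), (8, 2), (8, 5), (8, 10), (8, 13), (9, 2), (9, 5), (9, 10), (9, 13), (10, 3), (10, 4), (10, 11), (10, 12), (13, 3), (13, 4), (13, 11), (13, 12), (14, 2), (14, 5), (14, 10), (14, 13), (15, 2), (15, 5), (15, 10), (15, 13)]
Holes: [(0, 2), (0, 5), (0, 10), (0, 13), (1, 2), (1, 5), (1, 10), (1, 13), (2, 3), (2, 4), (2, 11), (2, 12), (5, 3), (5, 4), (5, 11), (5, 12), (6, 2), (6, 5), (6, 10), (6, 13), (7, 2), (7, 5), (7, 10), (7, 13), (8, 2), (8, 5), (8, 10), (8, 13), (9, 2), (9, 5), (9, 10), (9, 13), (10, 3), (10, 4), (10, 11), (10, 12), (13, 3), (13, 4), (13, 11), (13, 12), (14, 2), (14, 5), (14, 10), (14, 13), (15, 2), (15, 5), (15, 10), (15, 13)]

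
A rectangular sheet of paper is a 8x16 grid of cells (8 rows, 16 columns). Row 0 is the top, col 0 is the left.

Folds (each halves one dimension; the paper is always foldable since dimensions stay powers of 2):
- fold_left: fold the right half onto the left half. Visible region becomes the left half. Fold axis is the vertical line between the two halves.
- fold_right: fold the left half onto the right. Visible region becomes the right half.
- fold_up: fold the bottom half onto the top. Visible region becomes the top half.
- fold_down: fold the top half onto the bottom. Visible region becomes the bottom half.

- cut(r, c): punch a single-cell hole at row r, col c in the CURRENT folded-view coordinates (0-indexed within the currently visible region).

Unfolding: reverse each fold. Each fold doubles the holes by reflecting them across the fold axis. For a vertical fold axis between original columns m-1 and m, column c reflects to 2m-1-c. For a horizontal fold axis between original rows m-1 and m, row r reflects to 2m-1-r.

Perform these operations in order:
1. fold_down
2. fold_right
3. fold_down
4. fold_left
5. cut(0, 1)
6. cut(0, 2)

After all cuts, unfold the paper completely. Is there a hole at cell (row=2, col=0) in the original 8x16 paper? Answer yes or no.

Answer: no

Derivation:
Op 1 fold_down: fold axis h@4; visible region now rows[4,8) x cols[0,16) = 4x16
Op 2 fold_right: fold axis v@8; visible region now rows[4,8) x cols[8,16) = 4x8
Op 3 fold_down: fold axis h@6; visible region now rows[6,8) x cols[8,16) = 2x8
Op 4 fold_left: fold axis v@12; visible region now rows[6,8) x cols[8,12) = 2x4
Op 5 cut(0, 1): punch at orig (6,9); cuts so far [(6, 9)]; region rows[6,8) x cols[8,12) = 2x4
Op 6 cut(0, 2): punch at orig (6,10); cuts so far [(6, 9), (6, 10)]; region rows[6,8) x cols[8,12) = 2x4
Unfold 1 (reflect across v@12): 4 holes -> [(6, 9), (6, 10), (6, 13), (6, 14)]
Unfold 2 (reflect across h@6): 8 holes -> [(5, 9), (5, 10), (5, 13), (5, 14), (6, 9), (6, 10), (6, 13), (6, 14)]
Unfold 3 (reflect across v@8): 16 holes -> [(5, 1), (5, 2), (5, 5), (5, 6), (5, 9), (5, 10), (5, 13), (5, 14), (6, 1), (6, 2), (6, 5), (6, 6), (6, 9), (6, 10), (6, 13), (6, 14)]
Unfold 4 (reflect across h@4): 32 holes -> [(1, 1), (1, 2), (1, 5), (1, 6), (1, 9), (1, 10), (1, 13), (1, 14), (2, 1), (2, 2), (2, 5), (2, 6), (2, 9), (2, 10), (2, 13), (2, 14), (5, 1), (5, 2), (5, 5), (5, 6), (5, 9), (5, 10), (5, 13), (5, 14), (6, 1), (6, 2), (6, 5), (6, 6), (6, 9), (6, 10), (6, 13), (6, 14)]
Holes: [(1, 1), (1, 2), (1, 5), (1, 6), (1, 9), (1, 10), (1, 13), (1, 14), (2, 1), (2, 2), (2, 5), (2, 6), (2, 9), (2, 10), (2, 13), (2, 14), (5, 1), (5, 2), (5, 5), (5, 6), (5, 9), (5, 10), (5, 13), (5, 14), (6, 1), (6, 2), (6, 5), (6, 6), (6, 9), (6, 10), (6, 13), (6, 14)]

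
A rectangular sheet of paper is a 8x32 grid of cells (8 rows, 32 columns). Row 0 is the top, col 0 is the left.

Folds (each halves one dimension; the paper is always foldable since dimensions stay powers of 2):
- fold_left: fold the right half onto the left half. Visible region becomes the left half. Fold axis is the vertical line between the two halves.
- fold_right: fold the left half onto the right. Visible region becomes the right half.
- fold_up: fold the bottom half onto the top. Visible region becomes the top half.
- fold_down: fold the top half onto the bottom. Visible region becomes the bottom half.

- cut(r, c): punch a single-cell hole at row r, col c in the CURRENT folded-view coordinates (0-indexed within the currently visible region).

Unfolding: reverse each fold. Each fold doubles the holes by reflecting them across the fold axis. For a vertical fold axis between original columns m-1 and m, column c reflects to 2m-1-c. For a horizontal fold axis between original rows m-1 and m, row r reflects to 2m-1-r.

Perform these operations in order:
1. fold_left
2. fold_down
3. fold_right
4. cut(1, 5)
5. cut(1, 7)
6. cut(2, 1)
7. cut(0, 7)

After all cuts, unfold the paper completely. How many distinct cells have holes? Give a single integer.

Op 1 fold_left: fold axis v@16; visible region now rows[0,8) x cols[0,16) = 8x16
Op 2 fold_down: fold axis h@4; visible region now rows[4,8) x cols[0,16) = 4x16
Op 3 fold_right: fold axis v@8; visible region now rows[4,8) x cols[8,16) = 4x8
Op 4 cut(1, 5): punch at orig (5,13); cuts so far [(5, 13)]; region rows[4,8) x cols[8,16) = 4x8
Op 5 cut(1, 7): punch at orig (5,15); cuts so far [(5, 13), (5, 15)]; region rows[4,8) x cols[8,16) = 4x8
Op 6 cut(2, 1): punch at orig (6,9); cuts so far [(5, 13), (5, 15), (6, 9)]; region rows[4,8) x cols[8,16) = 4x8
Op 7 cut(0, 7): punch at orig (4,15); cuts so far [(4, 15), (5, 13), (5, 15), (6, 9)]; region rows[4,8) x cols[8,16) = 4x8
Unfold 1 (reflect across v@8): 8 holes -> [(4, 0), (4, 15), (5, 0), (5, 2), (5, 13), (5, 15), (6, 6), (6, 9)]
Unfold 2 (reflect across h@4): 16 holes -> [(1, 6), (1, 9), (2, 0), (2, 2), (2, 13), (2, 15), (3, 0), (3, 15), (4, 0), (4, 15), (5, 0), (5, 2), (5, 13), (5, 15), (6, 6), (6, 9)]
Unfold 3 (reflect across v@16): 32 holes -> [(1, 6), (1, 9), (1, 22), (1, 25), (2, 0), (2, 2), (2, 13), (2, 15), (2, 16), (2, 18), (2, 29), (2, 31), (3, 0), (3, 15), (3, 16), (3, 31), (4, 0), (4, 15), (4, 16), (4, 31), (5, 0), (5, 2), (5, 13), (5, 15), (5, 16), (5, 18), (5, 29), (5, 31), (6, 6), (6, 9), (6, 22), (6, 25)]

Answer: 32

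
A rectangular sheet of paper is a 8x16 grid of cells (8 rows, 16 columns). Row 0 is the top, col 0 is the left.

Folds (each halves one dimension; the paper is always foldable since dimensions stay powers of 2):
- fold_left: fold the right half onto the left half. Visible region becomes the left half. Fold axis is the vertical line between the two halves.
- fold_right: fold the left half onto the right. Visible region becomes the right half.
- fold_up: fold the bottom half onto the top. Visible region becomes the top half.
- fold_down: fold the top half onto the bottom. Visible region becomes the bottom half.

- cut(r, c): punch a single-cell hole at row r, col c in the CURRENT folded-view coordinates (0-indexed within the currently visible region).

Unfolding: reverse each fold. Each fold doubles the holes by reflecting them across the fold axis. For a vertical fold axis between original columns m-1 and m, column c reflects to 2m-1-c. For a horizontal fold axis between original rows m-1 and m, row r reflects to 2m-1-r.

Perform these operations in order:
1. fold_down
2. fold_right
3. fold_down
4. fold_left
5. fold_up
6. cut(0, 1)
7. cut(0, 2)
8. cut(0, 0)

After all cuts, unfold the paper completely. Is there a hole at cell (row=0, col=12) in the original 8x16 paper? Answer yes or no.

Answer: no

Derivation:
Op 1 fold_down: fold axis h@4; visible region now rows[4,8) x cols[0,16) = 4x16
Op 2 fold_right: fold axis v@8; visible region now rows[4,8) x cols[8,16) = 4x8
Op 3 fold_down: fold axis h@6; visible region now rows[6,8) x cols[8,16) = 2x8
Op 4 fold_left: fold axis v@12; visible region now rows[6,8) x cols[8,12) = 2x4
Op 5 fold_up: fold axis h@7; visible region now rows[6,7) x cols[8,12) = 1x4
Op 6 cut(0, 1): punch at orig (6,9); cuts so far [(6, 9)]; region rows[6,7) x cols[8,12) = 1x4
Op 7 cut(0, 2): punch at orig (6,10); cuts so far [(6, 9), (6, 10)]; region rows[6,7) x cols[8,12) = 1x4
Op 8 cut(0, 0): punch at orig (6,8); cuts so far [(6, 8), (6, 9), (6, 10)]; region rows[6,7) x cols[8,12) = 1x4
Unfold 1 (reflect across h@7): 6 holes -> [(6, 8), (6, 9), (6, 10), (7, 8), (7, 9), (7, 10)]
Unfold 2 (reflect across v@12): 12 holes -> [(6, 8), (6, 9), (6, 10), (6, 13), (6, 14), (6, 15), (7, 8), (7, 9), (7, 10), (7, 13), (7, 14), (7, 15)]
Unfold 3 (reflect across h@6): 24 holes -> [(4, 8), (4, 9), (4, 10), (4, 13), (4, 14), (4, 15), (5, 8), (5, 9), (5, 10), (5, 13), (5, 14), (5, 15), (6, 8), (6, 9), (6, 10), (6, 13), (6, 14), (6, 15), (7, 8), (7, 9), (7, 10), (7, 13), (7, 14), (7, 15)]
Unfold 4 (reflect across v@8): 48 holes -> [(4, 0), (4, 1), (4, 2), (4, 5), (4, 6), (4, 7), (4, 8), (4, 9), (4, 10), (4, 13), (4, 14), (4, 15), (5, 0), (5, 1), (5, 2), (5, 5), (5, 6), (5, 7), (5, 8), (5, 9), (5, 10), (5, 13), (5, 14), (5, 15), (6, 0), (6, 1), (6, 2), (6, 5), (6, 6), (6, 7), (6, 8), (6, 9), (6, 10), (6, 13), (6, 14), (6, 15), (7, 0), (7, 1), (7, 2), (7, 5), (7, 6), (7, 7), (7, 8), (7, 9), (7, 10), (7, 13), (7, 14), (7, 15)]
Unfold 5 (reflect across h@4): 96 holes -> [(0, 0), (0, 1), (0, 2), (0, 5), (0, 6), (0, 7), (0, 8), (0, 9), (0, 10), (0, 13), (0, 14), (0, 15), (1, 0), (1, 1), (1, 2), (1, 5), (1, 6), (1, 7), (1, 8), (1, 9), (1, 10), (1, 13), (1, 14), (1, 15), (2, 0), (2, 1), (2, 2), (2, 5), (2, 6), (2, 7), (2, 8), (2, 9), (2, 10), (2, 13), (2, 14), (2, 15), (3, 0), (3, 1), (3, 2), (3, 5), (3, 6), (3, 7), (3, 8), (3, 9), (3, 10), (3, 13), (3, 14), (3, 15), (4, 0), (4, 1), (4, 2), (4, 5), (4, 6), (4, 7), (4, 8), (4, 9), (4, 10), (4, 13), (4, 14), (4, 15), (5, 0), (5, 1), (5, 2), (5, 5), (5, 6), (5, 7), (5, 8), (5, 9), (5, 10), (5, 13), (5, 14), (5, 15), (6, 0), (6, 1), (6, 2), (6, 5), (6, 6), (6, 7), (6, 8), (6, 9), (6, 10), (6, 13), (6, 14), (6, 15), (7, 0), (7, 1), (7, 2), (7, 5), (7, 6), (7, 7), (7, 8), (7, 9), (7, 10), (7, 13), (7, 14), (7, 15)]
Holes: [(0, 0), (0, 1), (0, 2), (0, 5), (0, 6), (0, 7), (0, 8), (0, 9), (0, 10), (0, 13), (0, 14), (0, 15), (1, 0), (1, 1), (1, 2), (1, 5), (1, 6), (1, 7), (1, 8), (1, 9), (1, 10), (1, 13), (1, 14), (1, 15), (2, 0), (2, 1), (2, 2), (2, 5), (2, 6), (2, 7), (2, 8), (2, 9), (2, 10), (2, 13), (2, 14), (2, 15), (3, 0), (3, 1), (3, 2), (3, 5), (3, 6), (3, 7), (3, 8), (3, 9), (3, 10), (3, 13), (3, 14), (3, 15), (4, 0), (4, 1), (4, 2), (4, 5), (4, 6), (4, 7), (4, 8), (4, 9), (4, 10), (4, 13), (4, 14), (4, 15), (5, 0), (5, 1), (5, 2), (5, 5), (5, 6), (5, 7), (5, 8), (5, 9), (5, 10), (5, 13), (5, 14), (5, 15), (6, 0), (6, 1), (6, 2), (6, 5), (6, 6), (6, 7), (6, 8), (6, 9), (6, 10), (6, 13), (6, 14), (6, 15), (7, 0), (7, 1), (7, 2), (7, 5), (7, 6), (7, 7), (7, 8), (7, 9), (7, 10), (7, 13), (7, 14), (7, 15)]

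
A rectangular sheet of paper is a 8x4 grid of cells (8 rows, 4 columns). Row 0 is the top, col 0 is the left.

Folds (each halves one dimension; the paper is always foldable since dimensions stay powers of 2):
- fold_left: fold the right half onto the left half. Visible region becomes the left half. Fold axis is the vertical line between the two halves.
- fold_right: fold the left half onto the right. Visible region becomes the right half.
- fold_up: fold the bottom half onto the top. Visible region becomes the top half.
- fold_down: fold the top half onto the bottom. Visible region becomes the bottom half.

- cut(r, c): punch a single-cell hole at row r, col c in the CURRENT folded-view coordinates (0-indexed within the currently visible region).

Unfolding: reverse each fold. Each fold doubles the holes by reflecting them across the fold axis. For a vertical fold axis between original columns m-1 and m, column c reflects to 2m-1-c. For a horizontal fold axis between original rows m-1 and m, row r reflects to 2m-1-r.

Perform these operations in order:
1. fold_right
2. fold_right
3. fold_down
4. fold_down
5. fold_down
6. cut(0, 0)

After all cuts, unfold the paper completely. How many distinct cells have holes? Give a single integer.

Answer: 32

Derivation:
Op 1 fold_right: fold axis v@2; visible region now rows[0,8) x cols[2,4) = 8x2
Op 2 fold_right: fold axis v@3; visible region now rows[0,8) x cols[3,4) = 8x1
Op 3 fold_down: fold axis h@4; visible region now rows[4,8) x cols[3,4) = 4x1
Op 4 fold_down: fold axis h@6; visible region now rows[6,8) x cols[3,4) = 2x1
Op 5 fold_down: fold axis h@7; visible region now rows[7,8) x cols[3,4) = 1x1
Op 6 cut(0, 0): punch at orig (7,3); cuts so far [(7, 3)]; region rows[7,8) x cols[3,4) = 1x1
Unfold 1 (reflect across h@7): 2 holes -> [(6, 3), (7, 3)]
Unfold 2 (reflect across h@6): 4 holes -> [(4, 3), (5, 3), (6, 3), (7, 3)]
Unfold 3 (reflect across h@4): 8 holes -> [(0, 3), (1, 3), (2, 3), (3, 3), (4, 3), (5, 3), (6, 3), (7, 3)]
Unfold 4 (reflect across v@3): 16 holes -> [(0, 2), (0, 3), (1, 2), (1, 3), (2, 2), (2, 3), (3, 2), (3, 3), (4, 2), (4, 3), (5, 2), (5, 3), (6, 2), (6, 3), (7, 2), (7, 3)]
Unfold 5 (reflect across v@2): 32 holes -> [(0, 0), (0, 1), (0, 2), (0, 3), (1, 0), (1, 1), (1, 2), (1, 3), (2, 0), (2, 1), (2, 2), (2, 3), (3, 0), (3, 1), (3, 2), (3, 3), (4, 0), (4, 1), (4, 2), (4, 3), (5, 0), (5, 1), (5, 2), (5, 3), (6, 0), (6, 1), (6, 2), (6, 3), (7, 0), (7, 1), (7, 2), (7, 3)]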